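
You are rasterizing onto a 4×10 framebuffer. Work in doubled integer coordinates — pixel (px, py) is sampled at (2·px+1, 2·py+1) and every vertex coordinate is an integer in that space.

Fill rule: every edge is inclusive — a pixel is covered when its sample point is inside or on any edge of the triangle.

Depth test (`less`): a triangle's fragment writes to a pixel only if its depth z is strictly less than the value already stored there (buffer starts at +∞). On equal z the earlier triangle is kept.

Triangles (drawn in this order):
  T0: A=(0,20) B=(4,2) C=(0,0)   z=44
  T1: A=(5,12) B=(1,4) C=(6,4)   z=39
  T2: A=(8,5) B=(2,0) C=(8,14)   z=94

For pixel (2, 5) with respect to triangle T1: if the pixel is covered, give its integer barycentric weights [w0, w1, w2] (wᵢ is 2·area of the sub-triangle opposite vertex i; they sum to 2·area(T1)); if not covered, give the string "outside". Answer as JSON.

T0:
  2·area = 80  (B↔C swapped to make it positive)
  edge (0, 20)→(0, 0): d=(0,-20) inclusive
  edge (0, 0)→(4, 2): d=(4,2) inclusive
  edge (4, 2)→(0, 20): d=(-4,18) inclusive
    (0,0)@(1, 1): e=[20,2,58] → X
    (1,0)@(3, 1): e=[60,-2,22] → .
    (0,1)@(1, 3): e=[20,10,50] → X
    (1,1)@(3, 3): e=[60,6,14] → X
    (2,1)@(5, 3): e=[100,2,-22] → .
    (0,2)@(1, 5): e=[20,18,42] → X
    (2,2)@(5, 5): e=[100,10,-30] → .
    (0,3)@(1, 7): e=[20,26,34] → X
    (1,3)@(3, 7): e=[60,22,-2] → .
    (0,4)@(1, 9): e=[20,34,26] → X
    (1,4)@(3, 9): e=[60,30,-10] → .
    (0,5)@(1, 11): e=[20,42,18] → X
  covered (10 px):
    X . . .
    X X . .
    X X . .
    X . . .
    X . . .
    X . . .
    X . . .
    X . . .
    . . . .
    . . . .
T1:
  2·area = 40
  edge (5, 12)→(1, 4): d=(-4,-8) inclusive
  edge (1, 4)→(6, 4): d=(5,0) inclusive
  edge (6, 4)→(5, 12): d=(-1,8) inclusive
    (1,2)@(3, 5): e=[12,5,23] → X
    (2,2)@(5, 5): e=[28,5,7] → X
    (3,2)@(7, 5): e=[44,5,-9] → .
    (1,3)@(3, 7): e=[4,15,21] → X
    (3,3)@(7, 7): e=[36,15,-11] → .
    (1,4)@(3, 9): e=[-4,25,19] → .
    (2,4)@(5, 9): e=[12,25,3] → X
    (3,4)@(7, 9): e=[28,25,-13] → .
    (2,5)@(5, 11): e=[4,35,1] → X
    (3,5)@(7, 11): e=[20,35,-15] → .
    (2,6)@(5, 13): e=[-4,45,-1] → .
  covered (6 px):
    . . . .
    . . . .
    . X X .
    . X X .
    . . X .
    . . X .
    . . . .
    . . . .
    . . . .
    . . . .
T2:
  2·area = 54  (B↔C swapped to make it positive)
  edge (8, 5)→(8, 14): d=(0,9) inclusive
  edge (8, 14)→(2, 0): d=(-6,-14) inclusive
  edge (2, 0)→(8, 5): d=(6,5) inclusive
    (1,0)@(3, 1): e=[45,8,1] → X
    (2,0)@(5, 1): e=[27,36,-9] → .
    (1,1)@(3, 3): e=[45,-4,13] → .
    (2,1)@(5, 3): e=[27,24,3] → X
    (3,1)@(7, 3): e=[9,52,-7] → .
    (2,2)@(5, 5): e=[27,12,15] → X
    (3,2)@(7, 5): e=[9,40,5] → X
    (2,3)@(5, 7): e=[27,0,27] → X  [on edge]
    (2,4)@(5, 9): e=[27,-12,39] → .
    (3,4)@(7, 9): e=[9,16,29] → X
    (3,5)@(7, 11): e=[9,4,41] → X
    (3,6)@(7, 13): e=[9,-8,53] → .
  covered (8 px):
    . X . .
    . . X .
    . . X X
    . . X X
    . . . X
    . . . X
    . . . .
    . . . .
    . . . .
    . . . .

Answer: [35,1,4]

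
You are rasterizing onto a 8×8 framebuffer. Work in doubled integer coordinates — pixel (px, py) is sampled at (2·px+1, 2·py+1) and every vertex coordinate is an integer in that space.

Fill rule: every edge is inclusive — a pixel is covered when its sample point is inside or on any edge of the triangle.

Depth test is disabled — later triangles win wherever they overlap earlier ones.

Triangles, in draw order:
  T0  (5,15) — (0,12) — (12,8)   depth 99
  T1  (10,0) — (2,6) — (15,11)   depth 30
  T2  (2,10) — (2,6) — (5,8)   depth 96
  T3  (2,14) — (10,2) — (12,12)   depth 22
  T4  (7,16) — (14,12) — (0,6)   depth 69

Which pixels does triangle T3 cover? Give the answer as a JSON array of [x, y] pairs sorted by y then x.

T0:
  2·area = 56
  edge (5, 15)→(0, 12): d=(-5,-3) inclusive
  edge (0, 12)→(12, 8): d=(12,-4) inclusive
  edge (12, 8)→(5, 15): d=(-7,7) inclusive
    (7,2)@(15, 5): e=[80,-24,0] → ·  [on edge]
    (6,3)@(13, 7): e=[64,-8,0] → ·  [on edge]
    (7,3)@(15, 7): e=[70,0,-14] → ·  [on edge]
    (4,4)@(9, 9): e=[42,0,14] → █  [on edge]
    (5,4)@(11, 9): e=[48,8,0] → █  [on edge]
    (6,4)@(13, 9): e=[54,16,-14] → ·
    (1,5)@(3, 11): e=[14,0,42] → █  [on edge]
    (2,5)@(5, 11): e=[20,8,28] → █
    (3,5)@(7, 11): e=[26,16,14] → █
    (4,5)@(9, 11): e=[32,24,0] → █  [on edge]
    (5,5)@(11, 11): e=[38,32,-14] → ·
    (1,6)@(3, 13): e=[4,24,28] → █
    (3,6)@(7, 13): e=[16,40,0] → █  [on edge]
    (2,7)@(5, 15): e=[0,56,0] → █  [on edge]
  covered (10 px):
    · · · · · · · ·
    · · · · · · · ·
    · · · · · · · ·
    · · · · · · · ·
    · · · · █ █ · ·
    · █ █ █ █ · · ·
    · █ █ █ · · · ·
    · · █ · · · · ·
T1:
  2·area = 118  (B↔C swapped to make it positive)
  edge (10, 0)→(15, 11): d=(5,11) inclusive
  edge (15, 11)→(2, 6): d=(-13,-5) inclusive
  edge (2, 6)→(10, 0): d=(8,-6) inclusive
    (4,0)@(9, 1): e=[16,100,2] → █
    (5,0)@(11, 1): e=[-6,110,14] → ·
    (3,1)@(7, 3): e=[48,64,6] → █
    (5,1)@(11, 3): e=[4,84,30] → █
    (6,1)@(13, 3): e=[-18,94,42] → ·
    (2,2)@(5, 5): e=[80,28,10] → █
    (6,2)@(13, 5): e=[-8,68,58] → ·
    (2,3)@(5, 7): e=[90,2,26] → █
    (6,3)@(13, 7): e=[2,42,74] → █
    (7,3)@(15, 7): e=[-20,52,86] → ·
    (2,4)@(5, 9): e=[100,-24,42] → ·
    (3,4)@(7, 9): e=[78,-14,54] → ·
    (7,5)@(15, 11): e=[0,0,118] → █  [on edge]
  covered (16 px):
    · · · · █ · · ·
    · · · █ █ █ · ·
    · · █ █ █ █ · ·
    · · █ █ █ █ █ ·
    · · · · · █ █ ·
    · · · · · · · █
    · · · · · · · ·
    · · · · · · · ·
T2:
  2·area = 12
  edge (2, 10)→(2, 6): d=(0,-4) inclusive
  edge (2, 6)→(5, 8): d=(3,2) inclusive
  edge (5, 8)→(2, 10): d=(-3,2) inclusive
    (1,3)@(3, 7): e=[4,1,7] → █
    (2,3)@(5, 7): e=[12,-3,3] → ·
    (1,4)@(3, 9): e=[4,7,1] → █
    (2,4)@(5, 9): e=[12,3,-3] → ·
    (1,5)@(3, 11): e=[4,13,-5] → ·
  covered (2 px):
    · · · · · · · ·
    · · · · · · · ·
    · · · · · · · ·
    · █ · · · · · ·
    · █ · · · · · ·
    · · · · · · · ·
    · · · · · · · ·
    · · · · · · · ·
T3:
  2·area = 104
  edge (2, 14)→(10, 2): d=(8,-12) inclusive
  edge (10, 2)→(12, 12): d=(2,10) inclusive
  edge (12, 12)→(2, 14): d=(-10,2) inclusive
    (4,2)@(9, 5): e=[12,16,76] → █
    (5,2)@(11, 5): e=[36,-4,72] → ·
    (3,3)@(7, 7): e=[4,40,60] → █
    (5,3)@(11, 7): e=[52,0,52] → █  [on edge]
    (6,3)@(13, 7): e=[76,-20,48] → ·
    (3,4)@(7, 9): e=[20,44,40] → █
    (6,4)@(13, 9): e=[92,-16,28] → ·
    (2,5)@(5, 11): e=[12,68,24] → █
    (6,5)@(13, 11): e=[108,-12,8] → ·
    (1,6)@(3, 13): e=[4,92,8] → █
    (3,6)@(7, 13): e=[52,52,0] → █  [on edge]
    (4,6)@(9, 13): e=[76,32,-4] → ·
  covered (14 px):
    · · · · · · · ·
    · · · · · · · ·
    · · · · █ · · ·
    · · · █ █ █ · ·
    · · · █ █ █ · ·
    · · █ █ █ █ · ·
    · █ █ █ · · · ·
    · · · · · · · ·
T4:
  2·area = 98  (B↔C swapped to make it positive)
  edge (7, 16)→(0, 6): d=(-7,-10) inclusive
  edge (0, 6)→(14, 12): d=(14,6) inclusive
  edge (14, 12)→(7, 16): d=(-7,4) inclusive
    (0,3)@(1, 7): e=[3,8,87] → █
    (1,3)@(3, 7): e=[23,-4,79] → ·
    (0,4)@(1, 9): e=[-11,36,73] → ·
    (1,4)@(3, 9): e=[9,24,65] → █
    (2,4)@(5, 9): e=[29,12,57] → █
    (3,4)@(7, 9): e=[49,0,49] → █  [on edge]
    (4,4)@(9, 9): e=[69,-12,41] → ·
    (1,5)@(3, 11): e=[-5,52,51] → ·
    (2,5)@(5, 11): e=[15,40,43] → █
    (4,5)@(9, 11): e=[55,16,27] → █
    (5,5)@(11, 11): e=[75,4,19] → █
    (6,5)@(13, 11): e=[95,-8,11] → ·
  covered (13 px):
    · · · · · · · ·
    · · · · · · · ·
    · · · · · · · ·
    █ · · · · · · ·
    · █ █ █ · · · ·
    · · █ █ █ █ · ·
    · · █ █ █ █ · ·
    · · · █ · · · ·

Answer: [[4,2],[3,3],[4,3],[5,3],[3,4],[4,4],[5,4],[2,5],[3,5],[4,5],[5,5],[1,6],[2,6],[3,6]]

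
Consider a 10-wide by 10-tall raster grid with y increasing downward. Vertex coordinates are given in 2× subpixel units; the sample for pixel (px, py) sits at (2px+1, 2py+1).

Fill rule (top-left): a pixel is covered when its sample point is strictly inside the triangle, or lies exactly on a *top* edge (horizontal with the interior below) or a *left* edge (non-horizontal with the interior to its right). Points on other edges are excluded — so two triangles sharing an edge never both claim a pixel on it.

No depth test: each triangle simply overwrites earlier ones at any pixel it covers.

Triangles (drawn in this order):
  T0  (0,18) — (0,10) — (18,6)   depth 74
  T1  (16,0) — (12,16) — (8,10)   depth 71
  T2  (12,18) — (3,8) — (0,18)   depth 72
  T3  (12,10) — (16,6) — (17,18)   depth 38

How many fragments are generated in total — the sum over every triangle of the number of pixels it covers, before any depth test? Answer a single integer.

T0:
  2·area = 144
  edge (0, 18)→(0, 10): d=(0,-8) top-left  bias=+0
  edge (0, 10)→(18, 6): d=(18,-4) top-left  bias=+0
  edge (18, 6)→(0, 18): d=(-18,12) right/bottom  bias=-1
    (7,3)@(15, 7): e=[120,6,18] → █
    (8,3)@(17, 7): e=[136,14,-6] → ·
    (2,4)@(5, 9): e=[40,2,102] → █
    (3,4)@(7, 9): e=[56,10,78] → █
    (4,4)@(9, 9): e=[72,18,54] → █
    (5,4)@(11, 9): e=[88,26,30] → █
    (6,4)@(13, 9): e=[104,34,6] → █
    (7,4)@(15, 9): e=[120,42,-18] → ·
    (0,5)@(1, 11): e=[8,22,114] → █
    (1,5)@(3, 11): e=[24,30,90] → █
    (5,5)@(11, 11): e=[88,62,-6] → ·
    (6,5)@(13, 11): e=[104,70,-30] → ·
  covered (18 px):
    · · · · · · · · · ·
    · · · · · · · · · ·
    · · · · · · · · · ·
    · · · · · · · █ · ·
    · · █ █ █ █ █ · · ·
    █ █ █ █ █ · · · · ·
    █ █ █ █ · · · · · ·
    █ █ · · · · · · · ·
    █ · · · · · · · · ·
    · · · · · · · · · ·
T1:
  2·area = 88
  edge (16, 0)→(12, 16): d=(-4,16) right/bottom  bias=-1
  edge (12, 16)→(8, 10): d=(-4,-6) top-left  bias=+0
  edge (8, 10)→(16, 0): d=(8,-10) top-left  bias=+0
    (7,1)@(15, 3): e=[4,70,14] → █
    (8,1)@(17, 3): e=[-28,82,34] → ·
    (6,2)@(13, 5): e=[28,50,10] → █
    (7,2)@(15, 5): e=[-4,62,30] → ·
    (5,3)@(11, 7): e=[52,30,6] → █
    (7,3)@(15, 7): e=[-12,54,46] → ·
    (4,4)@(9, 9): e=[76,10,2] → █
    (7,4)@(15, 9): e=[-20,46,62] → ·
    (4,5)@(9, 11): e=[68,2,18] → █
    (7,5)@(15, 11): e=[-28,38,78] → ·
    (4,6)@(9, 13): e=[60,-6,34] → ·
    (5,6)@(11, 13): e=[28,6,54] → █
  covered (11 px):
    · · · · · · · · · ·
    · · · · · · · █ · ·
    · · · · · · █ · · ·
    · · · · · █ █ · · ·
    · · · · █ █ █ · · ·
    · · · · █ █ █ · · ·
    · · · · · █ · · · ·
    · · · · · · · · · ·
    · · · · · · · · · ·
    · · · · · · · · · ·
T2:
  2·area = 120  (B↔C swapped to make it positive)
  edge (12, 18)→(0, 18): d=(-12,0) right/bottom  bias=-1
  edge (0, 18)→(3, 8): d=(3,-10) top-left  bias=+0
  edge (3, 8)→(12, 18): d=(9,10) right/bottom  bias=-1
    (1,4)@(3, 9): e=[108,3,9] → █
    (2,4)@(5, 9): e=[108,23,-11] → ·
    (1,5)@(3, 11): e=[84,9,27] → █
    (2,5)@(5, 11): e=[84,29,7] → █
    (3,5)@(7, 11): e=[84,49,-13] → ·
    (1,6)@(3, 13): e=[60,15,45] → █
    (3,6)@(7, 13): e=[60,55,5] → █
    (4,6)@(9, 13): e=[60,75,-15] → ·
    (0,7)@(1, 15): e=[36,1,83] → █
    (4,7)@(9, 15): e=[36,81,3] → █
    (5,7)@(11, 15): e=[36,101,-17] → ·
    (0,8)@(1, 17): e=[12,7,101] → █
  covered (17 px):
    · · · · · · · · · ·
    · · · · · · · · · ·
    · · · · · · · · · ·
    · · · · · · · · · ·
    · █ · · · · · · · ·
    · █ █ · · · · · · ·
    · █ █ █ · · · · · ·
    █ █ █ █ █ · · · · ·
    █ █ █ █ █ █ · · · ·
    · · · · · · · · · ·
T3:
  2·area = 52
  edge (12, 10)→(16, 6): d=(4,-4) top-left  bias=+0
  edge (16, 6)→(17, 18): d=(1,12) right/bottom  bias=-1
  edge (17, 18)→(12, 10): d=(-5,-8) top-left  bias=+0
    (9,1)@(19, 3): e=[0,-39,91] → ·  [on edge]
    (8,2)@(17, 5): e=[0,-13,65] → ·  [on edge]
    (7,3)@(15, 7): e=[0,13,39] → █  [on edge]
    (8,3)@(17, 7): e=[8,-11,55] → ·
    (6,4)@(13, 9): e=[0,39,13] → █  [on edge]
    (8,4)@(17, 9): e=[16,-9,45] → ·
    (5,5)@(11, 11): e=[0,65,-13] → ·  [on edge]
    (6,5)@(13, 11): e=[8,41,3] → █
    (8,5)@(17, 11): e=[24,-7,35] → ·
    (4,6)@(9, 13): e=[0,91,-39] → ·  [on edge]
    (6,6)@(13, 13): e=[16,43,-7] → ·
    (7,6)@(15, 13): e=[24,19,9] → █
    (3,7)@(7, 15): e=[0,117,-65] → ·  [on edge]
    (2,8)@(5, 17): e=[0,143,-91] → ·  [on edge]
    (1,9)@(3, 19): e=[0,169,-117] → ·  [on edge]
  covered (6 px):
    · · · · · · · · · ·
    · · · · · · · · · ·
    · · · · · · · · · ·
    · · · · · · · █ · ·
    · · · · · · █ █ · ·
    · · · · · · █ █ · ·
    · · · · · · · █ · ·
    · · · · · · · · · ·
    · · · · · · · · · ·
    · · · · · · · · · ·

Answer: 52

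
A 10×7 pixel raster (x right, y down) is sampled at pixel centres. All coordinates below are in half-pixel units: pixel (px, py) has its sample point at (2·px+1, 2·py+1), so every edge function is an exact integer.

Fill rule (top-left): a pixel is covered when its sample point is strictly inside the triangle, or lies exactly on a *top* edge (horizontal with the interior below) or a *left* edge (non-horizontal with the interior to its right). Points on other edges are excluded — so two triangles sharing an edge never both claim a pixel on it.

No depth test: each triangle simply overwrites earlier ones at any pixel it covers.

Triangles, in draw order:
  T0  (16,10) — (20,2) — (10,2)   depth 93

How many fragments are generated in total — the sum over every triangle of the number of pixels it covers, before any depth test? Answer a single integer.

T0:
  2·area = 80  (B↔C swapped to make it positive)
  edge (16, 10)→(10, 2): d=(-6,-8) top-left  bias=+0
  edge (10, 2)→(20, 2): d=(10,0) top-left  bias=+0
  edge (20, 2)→(16, 10): d=(-4,8) right/bottom  bias=-1
    (5,1)@(11, 3): e=[2,10,68] → #
    (6,1)@(13, 3): e=[18,10,52] → #
    (7,1)@(15, 3): e=[34,10,36] → #
    (8,1)@(17, 3): e=[50,10,20] → #
    (9,1)@(19, 3): e=[66,10,4] → #
    (5,2)@(11, 5): e=[-10,30,60] → ·
    (6,2)@(13, 5): e=[6,30,44] → #
    (9,2)@(19, 5): e=[54,30,-4] → ·
    (6,3)@(13, 7): e=[-6,50,36] → ·
    (7,3)@(15, 7): e=[10,50,20] → #
    (9,3)@(19, 7): e=[42,50,-12] → ·
    (7,4)@(15, 9): e=[-2,70,12] → ·
  covered (10 px):
    · · · · · · · · · ·
    · · · · · # # # # #
    · · · · · · # # # ·
    · · · · · · · # # ·
    · · · · · · · · · ·
    · · · · · · · · · ·
    · · · · · · · · · ·

Final: 10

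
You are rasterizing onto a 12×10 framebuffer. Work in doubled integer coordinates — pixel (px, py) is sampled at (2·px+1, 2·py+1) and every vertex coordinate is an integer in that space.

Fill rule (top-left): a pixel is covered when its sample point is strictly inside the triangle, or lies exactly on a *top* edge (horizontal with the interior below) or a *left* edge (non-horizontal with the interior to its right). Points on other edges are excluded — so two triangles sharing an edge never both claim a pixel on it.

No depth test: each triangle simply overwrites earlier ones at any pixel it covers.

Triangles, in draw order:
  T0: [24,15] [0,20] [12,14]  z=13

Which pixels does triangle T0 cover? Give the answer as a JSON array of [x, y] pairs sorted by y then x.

T0:
  2·area = 84
  edge (24, 15)→(0, 20): d=(-24,5) right/bottom  bias=-1
  edge (0, 20)→(12, 14): d=(12,-6) top-left  bias=+0
  edge (12, 14)→(24, 15): d=(12,1) right/bottom  bias=-1
    (5,7)@(11, 15): e=[65,6,13] → █
    (6,7)@(13, 15): e=[55,18,11] → █
    (7,7)@(15, 15): e=[45,30,9] → █
    (8,7)@(17, 15): e=[35,42,7] → █
    (9,7)@(19, 15): e=[25,54,5] → █
    (10,7)@(21, 15): e=[15,66,3] → █
    (11,7)@(23, 15): e=[5,78,1] → █
    (3,8)@(7, 17): e=[37,6,41] → █
    (4,8)@(9, 17): e=[27,18,39] → █
    (7,8)@(15, 17): e=[-3,54,33] → ·
    (8,8)@(17, 17): e=[-13,66,31] → ·
    (9,8)@(19, 17): e=[-23,78,29] → ·
  covered (12 px):
    · · · · · · · · · · · ·
    · · · · · · · · · · · ·
    · · · · · · · · · · · ·
    · · · · · · · · · · · ·
    · · · · · · · · · · · ·
    · · · · · · · · · · · ·
    · · · · · · · · · · · ·
    · · · · · █ █ █ █ █ █ █
    · · · █ █ █ █ · · · · ·
    · █ · · · · · · · · · ·

Result: [[5,7],[6,7],[7,7],[8,7],[9,7],[10,7],[11,7],[3,8],[4,8],[5,8],[6,8],[1,9]]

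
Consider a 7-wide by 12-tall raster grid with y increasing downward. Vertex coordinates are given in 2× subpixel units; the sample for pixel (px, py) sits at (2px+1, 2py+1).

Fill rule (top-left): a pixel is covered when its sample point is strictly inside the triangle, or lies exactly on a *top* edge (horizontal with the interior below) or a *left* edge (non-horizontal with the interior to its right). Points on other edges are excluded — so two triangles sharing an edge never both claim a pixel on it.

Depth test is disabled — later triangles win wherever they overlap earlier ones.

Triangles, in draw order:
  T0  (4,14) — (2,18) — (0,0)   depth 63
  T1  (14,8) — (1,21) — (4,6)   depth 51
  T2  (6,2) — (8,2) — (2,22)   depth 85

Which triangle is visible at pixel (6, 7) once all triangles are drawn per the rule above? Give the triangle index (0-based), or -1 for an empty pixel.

T0:
  2·area = 44
  edge (4, 14)→(2, 18): d=(-2,4) right/bottom  bias=-1
  edge (2, 18)→(0, 0): d=(-2,-18) top-left  bias=+0
  edge (0, 0)→(4, 14): d=(4,14) right/bottom  bias=-1
    (0,2)@(1, 5): e=[30,8,6] → █
    (1,2)@(3, 5): e=[22,44,-22] → ·
    (0,3)@(1, 7): e=[26,4,14] → █
    (1,3)@(3, 7): e=[18,40,-14] → ·
    (0,4)@(1, 9): e=[22,0,22] → █  [on edge]
    (1,4)@(3, 9): e=[14,36,-6] → ·
    (0,5)@(1, 11): e=[18,-4,30] → ·
    (1,5)@(3, 11): e=[10,32,2] → █
    (2,5)@(5, 11): e=[2,68,-26] → ·
    (1,6)@(3, 13): e=[6,28,10] → █
    (2,6)@(5, 13): e=[-2,64,-18] → ·
    (1,7)@(3, 15): e=[2,24,18] → █
  covered (6 px):
    · · · · · · ·
    · · · · · · ·
    █ · · · · · ·
    █ · · · · · ·
    █ · · · · · ·
    · █ · · · · ·
    · █ · · · · ·
    · █ · · · · ·
    · · · · · · ·
    · · · · · · ·
    · · · · · · ·
    · · · · · · ·
T1:
  2·area = 156
  edge (14, 8)→(1, 21): d=(-13,13) right/bottom  bias=-1
  edge (1, 21)→(4, 6): d=(3,-15) top-left  bias=+0
  edge (4, 6)→(14, 8): d=(10,2) right/bottom  bias=-1
    (2,0)@(5, 1): e=[208,0,-52] → ·  [on edge]
    (2,3)@(5, 7): e=[130,18,8] → █
    (3,3)@(7, 7): e=[104,48,4] → █
    (4,3)@(9, 7): e=[78,78,0] → ·  [on edge]
    (2,4)@(5, 9): e=[104,24,28] → █
    (4,4)@(9, 9): e=[52,84,20] → █
    (5,4)@(11, 9): e=[26,114,16] → █
    (6,4)@(13, 9): e=[0,144,12] → ·  [on edge]
    (1,5)@(3, 11): e=[104,0,52] → █  [on edge]
    (5,5)@(11, 11): e=[0,120,36] → ·  [on edge]
    (1,6)@(3, 13): e=[78,6,72] → █
    (4,6)@(9, 13): e=[0,96,60] → ·  [on edge]
    (3,7)@(7, 15): e=[0,72,84] → ·  [on edge]
    (2,8)@(5, 17): e=[0,48,108] → ·  [on edge]
    (1,9)@(3, 19): e=[0,24,132] → ·  [on edge]
    (0,10)@(1, 21): e=[0,0,156] → ·  [on edge]
  covered (16 px):
    · · · · · · ·
    · · · · · · ·
    · · · · · · ·
    · · █ █ · · ·
    · · █ █ █ █ ·
    · █ █ █ █ · ·
    · █ █ █ · · ·
    · █ █ · · · ·
    · █ · · · · ·
    · · · · · · ·
    · · · · · · ·
    · · · · · · ·
T2:
  2·area = 40
  edge (6, 2)→(8, 2): d=(2,0) top-left  bias=+0
  edge (8, 2)→(2, 22): d=(-6,20) right/bottom  bias=-1
  edge (2, 22)→(6, 2): d=(4,-20) top-left  bias=+0
    (3,1)@(7, 3): e=[2,14,24] → █
    (4,1)@(9, 3): e=[2,-26,64] → ·
    (3,2)@(7, 5): e=[6,2,32] → █
    (4,2)@(9, 5): e=[6,-38,72] → ·
    (2,3)@(5, 7): e=[10,30,0] → █  [on edge]
    (3,3)@(7, 7): e=[10,-10,40] → ·
    (2,4)@(5, 9): e=[14,18,8] → █
    (3,4)@(7, 9): e=[14,-22,48] → ·
    (2,5)@(5, 11): e=[18,6,16] → █
    (3,5)@(7, 11): e=[18,-34,56] → ·
    (2,6)@(5, 13): e=[22,-6,24] → ·
    (1,8)@(3, 17): e=[30,10,0] → █  [on edge]
  covered (6 px):
    · · · · · · ·
    · · · █ · · ·
    · · · █ · · ·
    · · █ · · · ·
    · · █ · · · ·
    · · █ · · · ·
    · · · · · · ·
    · · · · · · ·
    · █ · · · · ·
    · · · · · · ·
    · · · · · · ·
    · · · · · · ·

Z-buffer (winner per pixel, '.' = empty):
  . . . . . . .
  . . . 2 . . .
  0 . . 2 . . .
  0 . 2 1 . . .
  0 . 2 1 1 1 .
  . 1 2 1 1 . .
  . 1 1 1 . . .
  . 1 1 . . . .
  . 2 . . . . .
  . . . . . . .
  . . . . . . .
  . . . . . . .

Final: -1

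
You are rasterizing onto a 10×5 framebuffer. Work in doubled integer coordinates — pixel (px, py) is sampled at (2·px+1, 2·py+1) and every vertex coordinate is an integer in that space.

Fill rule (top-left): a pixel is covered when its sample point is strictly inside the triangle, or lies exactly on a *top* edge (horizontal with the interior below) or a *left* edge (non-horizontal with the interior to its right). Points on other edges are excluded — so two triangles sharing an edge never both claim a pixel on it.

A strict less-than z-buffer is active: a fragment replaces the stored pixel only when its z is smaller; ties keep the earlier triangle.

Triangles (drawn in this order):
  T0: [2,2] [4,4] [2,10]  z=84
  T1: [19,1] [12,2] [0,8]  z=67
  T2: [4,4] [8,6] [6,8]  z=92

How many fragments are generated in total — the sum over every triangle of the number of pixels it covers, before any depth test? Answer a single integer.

T0:
  2·area = 16
  edge (2, 2)→(4, 4): d=(2,2) right/bottom  bias=-1
  edge (4, 4)→(2, 10): d=(-2,6) right/bottom  bias=-1
  edge (2, 10)→(2, 2): d=(0,-8) top-left  bias=+0
    (0,0)@(1, 1): e=[0,24,-8] → ·  [on edge]
    (2,0)@(5, 1): e=[-8,0,24] → ·  [on edge]
    (1,1)@(3, 3): e=[0,8,8] → ·  [on edge]
    (1,2)@(3, 5): e=[4,4,8] → █
    (2,2)@(5, 5): e=[0,-8,24] → ·  [on edge]
    (1,3)@(3, 7): e=[8,0,8] → ·  [on edge]
    (3,3)@(7, 7): e=[0,-24,40] → ·  [on edge]
    (4,4)@(9, 9): e=[0,-40,56] → ·  [on edge]
  covered (1 px):
    · · · · · · · · · ·
    · · · · · · · · · ·
    · █ · · · · · · · ·
    · · · · · · · · · ·
    · · · · · · · · · ·
T1:
  2·area = 30  (B↔C swapped to make it positive)
  edge (19, 1)→(0, 8): d=(-19,7) right/bottom  bias=-1
  edge (0, 8)→(12, 2): d=(12,-6) top-left  bias=+0
  edge (12, 2)→(19, 1): d=(7,-1) top-left  bias=+0
    (9,0)@(19, 1): e=[0,30,0] → ·  [on edge]
    (2,1)@(5, 3): e=[60,-30,0] → ·  [on edge]
    (5,1)@(11, 3): e=[18,6,6] → █
    (6,1)@(13, 3): e=[4,18,8] → █
    (7,1)@(15, 3): e=[-10,30,10] → ·
    (3,2)@(7, 5): e=[8,6,16] → █
    (4,2)@(9, 5): e=[-6,18,18] → ·
    (5,2)@(11, 5): e=[-20,30,20] → ·
    (6,2)@(13, 5): e=[-34,42,22] → ·
    (3,3)@(7, 7): e=[-30,30,30] → ·
  covered (3 px):
    · · · · · · · · · ·
    · · · · · █ █ · · ·
    · · · █ · · · · · ·
    · · · · · · · · · ·
    · · · · · · · · · ·
T2:
  2·area = 12
  edge (4, 4)→(8, 6): d=(4,2) right/bottom  bias=-1
  edge (8, 6)→(6, 8): d=(-2,2) right/bottom  bias=-1
  edge (6, 8)→(4, 4): d=(-2,-4) top-left  bias=+0
    (6,0)@(13, 1): e=[-30,0,42] → ·  [on edge]
    (5,1)@(11, 3): e=[-18,0,30] → ·  [on edge]
    (2,2)@(5, 5): e=[2,8,2] → █
    (3,2)@(7, 5): e=[-2,4,10] → ·
    (4,2)@(9, 5): e=[-6,0,18] → ·  [on edge]
    (2,3)@(5, 7): e=[10,4,-2] → ·
    (3,3)@(7, 7): e=[6,0,6] → ·  [on edge]
    (2,4)@(5, 9): e=[18,0,-6] → ·  [on edge]
  covered (1 px):
    · · · · · · · · · ·
    · · · · · · · · · ·
    · · █ · · · · · · ·
    · · · · · · · · · ·
    · · · · · · · · · ·

Result: 5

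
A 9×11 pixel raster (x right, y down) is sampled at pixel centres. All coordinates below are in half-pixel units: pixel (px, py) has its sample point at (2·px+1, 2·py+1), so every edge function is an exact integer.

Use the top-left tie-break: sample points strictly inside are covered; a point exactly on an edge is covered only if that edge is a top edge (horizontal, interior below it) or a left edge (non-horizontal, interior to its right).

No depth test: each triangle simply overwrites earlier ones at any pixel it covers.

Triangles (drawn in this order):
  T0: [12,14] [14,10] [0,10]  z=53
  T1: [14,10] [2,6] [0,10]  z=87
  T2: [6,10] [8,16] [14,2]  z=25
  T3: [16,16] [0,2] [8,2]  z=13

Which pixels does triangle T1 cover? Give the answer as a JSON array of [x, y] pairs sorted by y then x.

T0:
  2·area = 56  (B↔C swapped to make it positive)
  edge (12, 14)→(0, 10): d=(-12,-4) top-left  bias=+0
  edge (0, 10)→(14, 10): d=(14,0) top-left  bias=+0
  edge (14, 10)→(12, 14): d=(-2,4) right/bottom  bias=-1
    (1,5)@(3, 11): e=[0,14,42] → █  [on edge]
    (2,5)@(5, 11): e=[8,14,34] → █
    (3,5)@(7, 11): e=[16,14,26] → █
    (4,5)@(9, 11): e=[24,14,18] → █
    (5,5)@(11, 11): e=[32,14,10] → █
    (6,5)@(13, 11): e=[40,14,2] → █
    (7,5)@(15, 11): e=[48,14,-6] → ·
    (1,6)@(3, 13): e=[-24,42,38] → ·
    (2,6)@(5, 13): e=[-16,42,30] → ·
    (3,6)@(7, 13): e=[-8,42,22] → ·
    (4,6)@(9, 13): e=[0,42,14] → █  [on edge]
    (6,6)@(13, 13): e=[16,42,-2] → ·
    (7,7)@(15, 15): e=[0,70,-14] → ·  [on edge]
  covered (8 px):
    · · · · · · · · ·
    · · · · · · · · ·
    · · · · · · · · ·
    · · · · · · · · ·
    · · · · · · · · ·
    · █ █ █ █ █ █ · ·
    · · · · █ █ · · ·
    · · · · · · · · ·
    · · · · · · · · ·
    · · · · · · · · ·
    · · · · · · · · ·
T1:
  2·area = 56  (B↔C swapped to make it positive)
  edge (14, 10)→(0, 10): d=(-14,0) right/bottom  bias=-1
  edge (0, 10)→(2, 6): d=(2,-4) top-left  bias=+0
  edge (2, 6)→(14, 10): d=(12,4) right/bottom  bias=-1
    (1,3)@(3, 7): e=[42,6,8] → █
    (2,3)@(5, 7): e=[42,14,0] → ·  [on edge]
    (0,4)@(1, 9): e=[14,2,40] → █
    (2,4)@(5, 9): e=[14,18,24] → █
    (3,4)@(7, 9): e=[14,26,16] → █
    (4,4)@(9, 9): e=[14,34,8] → █
    (5,4)@(11, 9): e=[14,42,0] → ·  [on edge]
    (0,5)@(1, 11): e=[-14,6,64] → ·
    (1,5)@(3, 11): e=[-14,14,56] → ·
    (2,5)@(5, 11): e=[-14,22,48] → ·
    (3,5)@(7, 11): e=[-14,30,40] → ·
    (4,5)@(9, 11): e=[-14,38,32] → ·
    (8,5)@(17, 11): e=[-14,70,0] → ·  [on edge]
  covered (6 px):
    · · · · · · · · ·
    · · · · · · · · ·
    · · · · · · · · ·
    · █ · · · · · · ·
    █ █ █ █ █ · · · ·
    · · · · · · · · ·
    · · · · · · · · ·
    · · · · · · · · ·
    · · · · · · · · ·
    · · · · · · · · ·
    · · · · · · · · ·
T2:
  2·area = 64  (B↔C swapped to make it positive)
  edge (6, 10)→(14, 2): d=(8,-8) top-left  bias=+0
  edge (14, 2)→(8, 16): d=(-6,14) right/bottom  bias=-1
  edge (8, 16)→(6, 10): d=(-2,-6) top-left  bias=+0
    (1,0)@(3, 1): e=[-96,160,0] → ·  [on edge]
    (7,0)@(15, 1): e=[0,-8,72] → ·  [on edge]
    (6,1)@(13, 3): e=[0,8,56] → █  [on edge]
    (7,1)@(15, 3): e=[16,-20,68] → ·
    (5,2)@(11, 5): e=[0,24,40] → █  [on edge]
    (6,2)@(13, 5): e=[16,-4,52] → ·
    (2,3)@(5, 7): e=[-32,96,0] → ·  [on edge]
    (4,3)@(9, 7): e=[0,40,24] → █  [on edge]
    (6,3)@(13, 7): e=[32,-16,48] → ·
    (3,4)@(7, 9): e=[0,56,8] → █  [on edge]
    (5,4)@(11, 9): e=[32,0,32] → ·  [on edge]
    (2,5)@(5, 11): e=[0,72,-8] → ·  [on edge]
    (1,6)@(3, 13): e=[0,88,-24] → ·  [on edge]
    (3,6)@(7, 13): e=[32,32,0] → █  [on edge]
    (0,7)@(1, 15): e=[0,104,-40] → ·  [on edge]
    (4,9)@(9, 19): e=[96,-32,0] → ·  [on edge]
  covered (10 px):
    · · · · · · · · ·
    · · · · · · █ · ·
    · · · · · █ · · ·
    · · · · █ █ · · ·
    · · · █ █ · · · ·
    · · · █ █ · · · ·
    · · · █ █ · · · ·
    · · · · · · · · ·
    · · · · · · · · ·
    · · · · · · · · ·
    · · · · · · · · ·
T3:
  2·area = 112
  edge (16, 16)→(0, 2): d=(-16,-14) top-left  bias=+0
  edge (0, 2)→(8, 2): d=(8,0) top-left  bias=+0
  edge (8, 2)→(16, 16): d=(8,14) right/bottom  bias=-1
    (1,1)@(3, 3): e=[26,8,78] → █
    (2,1)@(5, 3): e=[54,8,50] → █
    (3,1)@(7, 3): e=[82,8,22] → █
    (4,1)@(9, 3): e=[110,8,-6] → ·
    (1,2)@(3, 5): e=[-6,24,94] → ·
    (2,2)@(5, 5): e=[22,24,66] → █
    (4,2)@(9, 5): e=[78,24,10] → █
    (5,2)@(11, 5): e=[106,24,-18] → ·
    (2,3)@(5, 7): e=[-10,40,82] → ·
    (3,3)@(7, 7): e=[18,40,54] → █
    (5,3)@(11, 7): e=[74,40,-2] → ·
    (3,4)@(7, 9): e=[-14,56,70] → ·
  covered (14 px):
    · · · · · · · · ·
    · █ █ █ · · · · ·
    · · █ █ █ · · · ·
    · · · █ █ · · · ·
    · · · · █ █ · · ·
    · · · · · █ █ · ·
    · · · · · · █ · ·
    · · · · · · · █ ·
    · · · · · · · · ·
    · · · · · · · · ·
    · · · · · · · · ·

Result: [[1,3],[0,4],[1,4],[2,4],[3,4],[4,4]]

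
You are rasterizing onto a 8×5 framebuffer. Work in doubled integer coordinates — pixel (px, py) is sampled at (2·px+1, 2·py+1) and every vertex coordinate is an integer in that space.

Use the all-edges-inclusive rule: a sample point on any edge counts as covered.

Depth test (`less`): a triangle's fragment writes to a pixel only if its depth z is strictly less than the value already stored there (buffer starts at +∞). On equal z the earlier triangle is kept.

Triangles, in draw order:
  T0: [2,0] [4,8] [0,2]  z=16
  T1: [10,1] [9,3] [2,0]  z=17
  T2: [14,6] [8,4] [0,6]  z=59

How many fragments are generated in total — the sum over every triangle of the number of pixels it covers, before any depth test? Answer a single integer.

T0:
  2·area = 20
  edge (2, 0)→(4, 8): d=(2,8) inclusive
  edge (4, 8)→(0, 2): d=(-4,-6) inclusive
  edge (0, 2)→(2, 0): d=(2,-2) inclusive
    (0,0)@(1, 1): e=[10,10,0] → X  [on edge]
    (1,0)@(3, 1): e=[-6,22,4] → .
    (0,1)@(1, 3): e=[14,2,4] → X
    (1,1)@(3, 3): e=[-2,14,8] → .
    (0,2)@(1, 5): e=[18,-6,8] → .
    (1,2)@(3, 5): e=[2,6,12] → X
    (2,2)@(5, 5): e=[-14,18,16] → .
    (1,3)@(3, 7): e=[6,-2,16] → .
  covered (3 px):
    X . . . . . . .
    X . . . . . . .
    . X . . . . . .
    . . . . . . . .
    . . . . . . . .
T1:
  2·area = 17
  edge (10, 1)→(9, 3): d=(-1,2) inclusive
  edge (9, 3)→(2, 0): d=(-7,-3) inclusive
  edge (2, 0)→(10, 1): d=(8,1) inclusive
    (2,0)@(5, 1): e=[10,2,5] → X
    (3,0)@(7, 1): e=[6,8,3] → X
    (4,0)@(9, 1): e=[2,14,1] → X
    (5,0)@(11, 1): e=[-2,20,-1] → .
    (2,1)@(5, 3): e=[8,-12,21] → .
    (3,1)@(7, 3): e=[4,-6,19] → .
    (4,1)@(9, 3): e=[0,0,17] → X  [on edge]
    (5,1)@(11, 3): e=[-4,6,15] → .
    (4,2)@(9, 5): e=[-2,-14,33] → .
    (3,3)@(7, 7): e=[0,-34,51] → .  [on edge]
  covered (4 px):
    . . X X X . . .
    . . . . X . . .
    . . . . . . . .
    . . . . . . . .
    . . . . . . . .
T2:
  2·area = 28  (B↔C swapped to make it positive)
  edge (14, 6)→(0, 6): d=(-14,0) inclusive
  edge (0, 6)→(8, 4): d=(8,-2) inclusive
  edge (8, 4)→(14, 6): d=(6,2) inclusive
    (2,1)@(5, 3): e=[42,-14,0] → .  [on edge]
    (2,2)@(5, 5): e=[14,2,12] → X
    (3,2)@(7, 5): e=[14,6,8] → X
    (4,2)@(9, 5): e=[14,10,4] → X
    (5,2)@(11, 5): e=[14,14,0] → X  [on edge]
    (6,2)@(13, 5): e=[14,18,-4] → .
    (2,3)@(5, 7): e=[-14,18,24] → .
    (3,3)@(7, 7): e=[-14,22,20] → .
    (4,3)@(9, 7): e=[-14,26,16] → .
    (5,3)@(11, 7): e=[-14,30,12] → .
  covered (4 px):
    . . . . . . . .
    . . . . . . . .
    . . X X X X . .
    . . . . . . . .
    . . . . . . . .

Answer: 11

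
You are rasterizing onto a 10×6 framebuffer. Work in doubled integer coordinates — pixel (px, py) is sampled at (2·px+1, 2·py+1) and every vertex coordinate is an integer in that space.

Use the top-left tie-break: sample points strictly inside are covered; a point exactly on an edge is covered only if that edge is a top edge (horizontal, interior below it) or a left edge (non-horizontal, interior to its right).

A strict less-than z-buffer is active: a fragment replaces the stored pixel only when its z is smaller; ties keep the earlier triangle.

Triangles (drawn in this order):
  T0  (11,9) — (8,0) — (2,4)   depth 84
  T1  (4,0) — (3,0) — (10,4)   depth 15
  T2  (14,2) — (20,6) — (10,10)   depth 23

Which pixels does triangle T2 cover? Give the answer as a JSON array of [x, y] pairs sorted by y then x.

T0:
  2·area = 66  (B↔C swapped to make it positive)
  edge (11, 9)→(2, 4): d=(-9,-5) top-left  bias=+0
  edge (2, 4)→(8, 0): d=(6,-4) top-left  bias=+0
  edge (8, 0)→(11, 9): d=(3,9) right/bottom  bias=-1
    (3,0)@(7, 1): e=[52,2,12] → █
    (4,0)@(9, 1): e=[62,10,-6] → ·
    (2,1)@(5, 3): e=[24,6,36] → █
    (4,1)@(9, 3): e=[44,22,0] → ·  [on edge]
    (2,2)@(5, 5): e=[6,18,42] → █
    (4,2)@(9, 5): e=[26,34,6] → █
    (5,2)@(11, 5): e=[36,42,-12] → ·
    (2,3)@(5, 7): e=[-12,30,48] → ·
    (3,3)@(7, 7): e=[-2,38,30] → ·
    (4,3)@(9, 7): e=[8,46,12] → █
    (5,3)@(11, 7): e=[18,54,-6] → ·
    (4,4)@(9, 9): e=[-10,58,18] → ·
    (5,4)@(11, 9): e=[0,66,0] → ·  [on edge]
  covered (7 px):
    · · · █ · · · · · ·
    · · █ █ · · · · · ·
    · · █ █ █ · · · · ·
    · · · · █ · · · · ·
    · · · · · · · · · ·
    · · · · · · · · · ·
T1:
  2·area = 4  (B↔C swapped to make it positive)
  edge (4, 0)→(10, 4): d=(6,4) right/bottom  bias=-1
  edge (10, 4)→(3, 0): d=(-7,-4) top-left  bias=+0
  edge (3, 0)→(4, 0): d=(1,0) top-left  bias=+0
    (2,0)@(5, 1): e=[2,1,1] → █
    (3,0)@(7, 1): e=[-6,9,1] → ·
    (2,1)@(5, 3): e=[14,-13,3] → ·
  covered (1 px):
    · · █ · · · · · · ·
    · · · · · · · · · ·
    · · · · · · · · · ·
    · · · · · · · · · ·
    · · · · · · · · · ·
    · · · · · · · · · ·
T2:
  2·area = 64
  edge (14, 2)→(20, 6): d=(6,4) right/bottom  bias=-1
  edge (20, 6)→(10, 10): d=(-10,4) right/bottom  bias=-1
  edge (10, 10)→(14, 2): d=(4,-8) top-left  bias=+0
    (7,1)@(15, 3): e=[2,50,12] → █
    (8,1)@(17, 3): e=[-6,42,28] → ·
    (6,2)@(13, 5): e=[22,38,4] → █
    (8,2)@(17, 5): e=[6,22,36] → █
    (9,2)@(19, 5): e=[-2,14,52] → ·
    (6,3)@(13, 7): e=[34,18,12] → █
    (9,3)@(19, 7): e=[10,-6,60] → ·
    (5,4)@(11, 9): e=[54,6,4] → █
    (6,4)@(13, 9): e=[46,-2,20] → ·
    (7,4)@(15, 9): e=[38,-10,36] → ·
    (8,4)@(17, 9): e=[30,-18,52] → ·
    (5,5)@(11, 11): e=[66,-14,12] → ·
  covered (8 px):
    · · · · · · · · · ·
    · · · · · · · █ · ·
    · · · · · · █ █ █ ·
    · · · · · · █ █ █ ·
    · · · · · █ · · · ·
    · · · · · · · · · ·

Result: [[7,1],[6,2],[7,2],[8,2],[6,3],[7,3],[8,3],[5,4]]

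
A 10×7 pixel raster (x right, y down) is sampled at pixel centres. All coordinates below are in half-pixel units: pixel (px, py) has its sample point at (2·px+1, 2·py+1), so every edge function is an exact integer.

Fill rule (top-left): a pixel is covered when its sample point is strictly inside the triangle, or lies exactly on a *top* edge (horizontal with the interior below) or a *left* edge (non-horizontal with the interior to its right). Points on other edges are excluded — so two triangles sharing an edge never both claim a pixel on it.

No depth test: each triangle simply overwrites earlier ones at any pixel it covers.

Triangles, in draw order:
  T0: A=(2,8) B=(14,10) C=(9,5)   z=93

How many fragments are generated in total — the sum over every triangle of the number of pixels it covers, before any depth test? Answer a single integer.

T0:
  2·area = 50  (B↔C swapped to make it positive)
  edge (2, 8)→(9, 5): d=(7,-3) top-left  bias=+0
  edge (9, 5)→(14, 10): d=(5,5) right/bottom  bias=-1
  edge (14, 10)→(2, 8): d=(-12,-2) top-left  bias=+0
    (2,0)@(5, 1): e=[-40,0,90] → .  [on edge]
    (3,1)@(7, 3): e=[-20,0,70] → .  [on edge]
    (4,2)@(9, 5): e=[0,0,50] → .  [on edge]
    (2,3)@(5, 7): e=[2,30,18] → X
    (3,3)@(7, 7): e=[8,20,22] → X
    (4,3)@(9, 7): e=[14,10,26] → X
    (5,3)@(11, 7): e=[20,0,30] → .  [on edge]
    (2,4)@(5, 9): e=[16,40,-6] → .
    (3,4)@(7, 9): e=[22,30,-2] → .
    (4,4)@(9, 9): e=[28,20,2] → X
    (5,4)@(11, 9): e=[34,10,6] → X
    (6,4)@(13, 9): e=[40,0,10] → .  [on edge]
    (7,5)@(15, 11): e=[60,0,-10] → .  [on edge]
    (8,6)@(17, 13): e=[80,0,-30] → .  [on edge]
  covered (5 px):
    . . . . . . . . . .
    . . . . . . . . . .
    . . . . . . . . . .
    . . X X X . . . . .
    . . . . X X . . . .
    . . . . . . . . . .
    . . . . . . . . . .

Result: 5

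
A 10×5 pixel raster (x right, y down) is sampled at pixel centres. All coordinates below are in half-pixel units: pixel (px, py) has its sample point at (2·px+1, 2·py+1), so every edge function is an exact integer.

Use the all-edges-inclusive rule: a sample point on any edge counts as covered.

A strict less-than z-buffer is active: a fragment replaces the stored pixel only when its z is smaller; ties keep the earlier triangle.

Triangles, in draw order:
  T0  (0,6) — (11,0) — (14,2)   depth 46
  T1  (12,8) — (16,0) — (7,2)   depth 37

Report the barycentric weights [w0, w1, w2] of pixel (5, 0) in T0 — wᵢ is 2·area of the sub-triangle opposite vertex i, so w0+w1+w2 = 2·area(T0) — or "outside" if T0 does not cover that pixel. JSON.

T0:
  2·area = 40
  edge (0, 6)→(11, 0): d=(11,-6) inclusive
  edge (11, 0)→(14, 2): d=(3,2) inclusive
  edge (14, 2)→(0, 6): d=(-14,4) inclusive
    (5,0)@(11, 1): e=[11,3,26] → #
    (6,0)@(13, 1): e=[23,-1,18] → ·
    (3,1)@(7, 3): e=[9,17,14] → #
    (4,1)@(9, 3): e=[21,13,6] → #
    (5,1)@(11, 3): e=[33,9,-2] → ·
    (1,2)@(3, 5): e=[7,31,2] → #
    (2,2)@(5, 5): e=[19,27,-6] → ·
    (3,2)@(7, 5): e=[31,23,-14] → ·
    (4,2)@(9, 5): e=[43,19,-22] → ·
    (1,3)@(3, 7): e=[29,37,-26] → ·
  covered (4 px):
    · · · · · # · · · ·
    · · · # # · · · · ·
    · # · · · · · · · ·
    · · · · · · · · · ·
    · · · · · · · · · ·
T1:
  2·area = 64  (B↔C swapped to make it positive)
  edge (12, 8)→(7, 2): d=(-5,-6) inclusive
  edge (7, 2)→(16, 0): d=(9,-2) inclusive
  edge (16, 0)→(12, 8): d=(-4,8) inclusive
    (6,0)@(13, 1): e=[41,3,20] → #
    (7,0)@(15, 1): e=[53,7,4] → #
    (8,0)@(17, 1): e=[65,11,-12] → ·
    (4,1)@(9, 3): e=[7,13,44] → #
    (5,1)@(11, 3): e=[19,17,28] → #
    (7,1)@(15, 3): e=[43,25,-4] → ·
    (4,2)@(9, 5): e=[-3,31,36] → ·
    (5,2)@(11, 5): e=[9,35,20] → #
    (7,2)@(15, 5): e=[33,43,-12] → ·
    (5,3)@(11, 7): e=[-1,53,12] → ·
    (6,3)@(13, 7): e=[11,57,-4] → ·
  covered (7 px):
    · · · · · · # # · ·
    · · · · # # # · · ·
    · · · · · # # · · ·
    · · · · · · · · · ·
    · · · · · · · · · ·

Final: [3,26,11]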